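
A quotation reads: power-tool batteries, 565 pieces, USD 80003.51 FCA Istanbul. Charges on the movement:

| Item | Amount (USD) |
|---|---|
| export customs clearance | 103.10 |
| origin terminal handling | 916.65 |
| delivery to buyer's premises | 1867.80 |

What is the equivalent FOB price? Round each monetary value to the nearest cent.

Not relevant to the conversion: export clearance — on the seller under both FCA and FOB; already in the FCA price and stays in the FOB price. delivery — on the buyer under both terms; not part of either seller's price.
From FCA to FOB, the seller additionally bears: origin terminal.
FOB price = 80003.51 + 916.65 = 80920.16

FOB price: USD 80920.16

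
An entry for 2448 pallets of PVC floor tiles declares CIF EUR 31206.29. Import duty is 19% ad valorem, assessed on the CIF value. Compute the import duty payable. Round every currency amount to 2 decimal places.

Import duty: EUR 5929.20

Import duty = 31206.29 × 19% = 5929.20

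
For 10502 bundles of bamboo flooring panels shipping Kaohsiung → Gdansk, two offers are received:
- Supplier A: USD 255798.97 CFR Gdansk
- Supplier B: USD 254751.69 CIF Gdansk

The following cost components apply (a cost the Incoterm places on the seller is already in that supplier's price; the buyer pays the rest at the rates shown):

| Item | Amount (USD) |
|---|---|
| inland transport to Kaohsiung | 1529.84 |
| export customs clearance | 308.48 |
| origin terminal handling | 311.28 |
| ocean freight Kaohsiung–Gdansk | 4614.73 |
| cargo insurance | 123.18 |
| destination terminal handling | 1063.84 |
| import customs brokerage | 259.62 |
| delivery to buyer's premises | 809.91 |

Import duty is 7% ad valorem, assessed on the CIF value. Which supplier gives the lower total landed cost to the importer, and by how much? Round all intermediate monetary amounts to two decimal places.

Supplier B is cheaper by USD 1252.39

Supplier A (CFR):
CIF value = CFR price + insurance = 255798.97 + 123.18 = 255922.15
Import duty = 255922.15 × 7% = 17914.55
Buyer bears (A): 123.18 + 1063.84 + 259.62 + 809.91 = 2256.55
Landed cost (A) = invoice 255798.97 + 2256.55 + duty 17914.55 = 275970.07
Supplier B (CIF):
The CIF price already equals the CIF value: 254751.69
Import duty = 254751.69 × 7% = 17832.62
Buyer bears (B): 1063.84 + 259.62 + 809.91 = 2133.37
Landed cost (B) = invoice 254751.69 + 2133.37 + duty 17832.62 = 274717.68
Difference = |275970.07 − 274717.68| = 1252.39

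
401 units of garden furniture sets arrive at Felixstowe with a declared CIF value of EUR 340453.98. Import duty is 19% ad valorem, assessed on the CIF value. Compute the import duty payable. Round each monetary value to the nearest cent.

Import duty: EUR 64686.26

Import duty = 340453.98 × 19% = 64686.26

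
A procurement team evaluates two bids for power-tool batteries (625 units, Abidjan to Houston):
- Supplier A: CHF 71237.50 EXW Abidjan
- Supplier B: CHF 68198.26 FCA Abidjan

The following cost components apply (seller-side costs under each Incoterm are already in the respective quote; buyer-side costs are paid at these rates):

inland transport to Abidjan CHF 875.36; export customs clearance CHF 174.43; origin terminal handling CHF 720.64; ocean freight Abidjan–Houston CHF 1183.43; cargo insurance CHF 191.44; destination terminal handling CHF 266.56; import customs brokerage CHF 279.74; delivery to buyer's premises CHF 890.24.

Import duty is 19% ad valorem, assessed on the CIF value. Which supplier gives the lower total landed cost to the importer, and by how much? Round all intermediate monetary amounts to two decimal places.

Supplier A (EXW):
CIF value = EXW price + inland to port + export clearance + origin terminal + freight + insurance = 71237.50 + 875.36 + 174.43 + 720.64 + 1183.43 + 191.44 = 74382.80
Import duty = 74382.80 × 19% = 14132.73
Buyer bears (A): 875.36 + 174.43 + 720.64 + 1183.43 + 191.44 + 266.56 + 279.74 + 890.24 = 4581.84
Landed cost (A) = invoice 71237.50 + 4581.84 + duty 14132.73 = 89952.07
Supplier B (FCA):
CIF value = FCA price + origin terminal + freight + insurance = 68198.26 + 720.64 + 1183.43 + 191.44 = 70293.77
Import duty = 70293.77 × 19% = 13355.82
Buyer bears (B): 720.64 + 1183.43 + 191.44 + 266.56 + 279.74 + 890.24 = 3532.05
Landed cost (B) = invoice 68198.26 + 3532.05 + duty 13355.82 = 85086.13
Difference = |89952.07 − 85086.13| = 4865.94

Supplier B is cheaper by CHF 4865.94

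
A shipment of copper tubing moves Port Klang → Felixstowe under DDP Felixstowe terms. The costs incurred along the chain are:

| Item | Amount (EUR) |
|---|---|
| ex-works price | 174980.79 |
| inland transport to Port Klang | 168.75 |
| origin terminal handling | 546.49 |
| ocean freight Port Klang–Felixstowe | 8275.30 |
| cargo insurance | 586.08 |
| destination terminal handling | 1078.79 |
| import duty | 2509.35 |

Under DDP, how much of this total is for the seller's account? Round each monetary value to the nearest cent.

DDP: the seller bears all costs including import duty.
Seller's account: goods 174980.79 + inland to port 168.75 + origin terminal 546.49 + freight 8275.30 + insurance 586.08 + destination terminal 1078.79 + duty 2509.35 = 188145.55
Buyer's account: 0.00

Seller's account: EUR 188145.55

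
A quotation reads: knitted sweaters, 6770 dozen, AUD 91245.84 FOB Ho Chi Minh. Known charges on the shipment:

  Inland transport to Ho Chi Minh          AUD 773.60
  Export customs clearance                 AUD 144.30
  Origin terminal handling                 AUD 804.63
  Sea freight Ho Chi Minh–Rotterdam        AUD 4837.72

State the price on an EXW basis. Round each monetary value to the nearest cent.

EXW price: AUD 89523.31

Not relevant to the conversion: freight — on the buyer under both terms; not part of either seller's price.
From FOB to EXW, the seller no longer bears: inland to port, export clearance, origin terminal.
EXW price = 91245.84 − 773.60 − 144.30 − 804.63 = 89523.31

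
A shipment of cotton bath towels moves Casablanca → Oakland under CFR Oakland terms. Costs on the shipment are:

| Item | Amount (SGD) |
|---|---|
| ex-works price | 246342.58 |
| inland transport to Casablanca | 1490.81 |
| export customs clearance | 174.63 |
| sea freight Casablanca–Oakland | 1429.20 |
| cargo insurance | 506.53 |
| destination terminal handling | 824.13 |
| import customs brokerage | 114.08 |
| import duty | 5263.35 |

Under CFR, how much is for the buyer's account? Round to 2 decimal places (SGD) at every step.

CFR: the seller pays costs through ocean freight to the destination port, but not insurance.
Seller's account: goods 246342.58 + inland to port 1490.81 + export clearance 174.63 + freight 1429.20 = 249437.22
Buyer's account: insurance 506.53 + destination terminal 824.13 + brokerage 114.08 + duty 5263.35 = 6708.09

Buyer's account: SGD 6708.09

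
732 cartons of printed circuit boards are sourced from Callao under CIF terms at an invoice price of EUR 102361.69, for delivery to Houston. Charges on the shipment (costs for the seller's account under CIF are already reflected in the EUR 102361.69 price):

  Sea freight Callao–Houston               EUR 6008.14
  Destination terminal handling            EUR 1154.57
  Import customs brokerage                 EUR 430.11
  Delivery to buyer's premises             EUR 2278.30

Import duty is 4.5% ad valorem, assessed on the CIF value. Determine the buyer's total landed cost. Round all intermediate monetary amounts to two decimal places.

CIF: the seller pays costs through ocean freight and marine insurance to the destination port.
Already in the invoice (seller's account under CIF): freight — exclude.
The CIF price already equals the CIF value: 102361.69
Import duty = 102361.69 × 4.5% = 4606.28
Buyer bears: destination terminal 1154.57 + brokerage 430.11 + delivery 2278.30 + duty 4606.28 = 8469.26
Landed cost = invoice 102361.69 + 8469.26 = 110830.95

Total landed cost: EUR 110830.95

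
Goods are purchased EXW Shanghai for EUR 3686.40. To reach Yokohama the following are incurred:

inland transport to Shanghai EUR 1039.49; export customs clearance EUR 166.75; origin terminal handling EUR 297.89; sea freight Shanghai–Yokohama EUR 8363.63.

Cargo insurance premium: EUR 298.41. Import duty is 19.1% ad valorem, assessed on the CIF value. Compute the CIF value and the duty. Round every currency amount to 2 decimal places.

CIF value: EUR 13852.57; import duty: EUR 2645.84

CIF = EXW price + pre-shipment costs + freight + insurance
CIF = 3686.40 + 1039.49 + 166.75 + 297.89 + 8363.63 + 298.41 = 13852.57
Import duty = 13852.57 × 19.1% = 2645.84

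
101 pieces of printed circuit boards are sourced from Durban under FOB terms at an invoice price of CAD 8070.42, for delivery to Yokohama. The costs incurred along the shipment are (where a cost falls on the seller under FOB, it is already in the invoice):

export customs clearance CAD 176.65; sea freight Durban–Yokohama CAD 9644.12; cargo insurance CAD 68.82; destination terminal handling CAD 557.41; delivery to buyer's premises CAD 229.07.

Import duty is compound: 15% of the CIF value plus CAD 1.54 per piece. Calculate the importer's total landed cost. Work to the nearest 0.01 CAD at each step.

Total landed cost: CAD 21392.88

FOB: the seller bears costs until goods are on board at the origin port; the buyer bears freight, insurance and all costs thereafter.
Already in the invoice (seller's account under FOB): export clearance — exclude.
CIF value = FOB price + freight + insurance = 8070.42 + 9644.12 + 68.82 = 17783.36
Ad valorem component: 17783.36 × 15% = 2667.50
Specific component: 101 × 1.54 = 155.54
Import duty = 2667.50 + 155.54 = 2823.04
Buyer bears: freight 9644.12 + insurance 68.82 + destination terminal 557.41 + delivery 229.07 + duty 2823.04 = 13322.46
Landed cost = invoice 8070.42 + 13322.46 = 21392.88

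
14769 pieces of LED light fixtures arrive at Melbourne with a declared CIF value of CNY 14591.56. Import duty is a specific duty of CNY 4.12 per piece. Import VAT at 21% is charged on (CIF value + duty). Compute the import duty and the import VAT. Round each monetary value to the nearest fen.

Import duty: CNY 60848.28; import VAT: CNY 15842.37

Import duty = 14769 × 4.12 = 60848.28
VAT base = CIF + duty = 14591.56 + 60848.28 = 75439.84
Import VAT = 75439.84 × 21% = 15842.37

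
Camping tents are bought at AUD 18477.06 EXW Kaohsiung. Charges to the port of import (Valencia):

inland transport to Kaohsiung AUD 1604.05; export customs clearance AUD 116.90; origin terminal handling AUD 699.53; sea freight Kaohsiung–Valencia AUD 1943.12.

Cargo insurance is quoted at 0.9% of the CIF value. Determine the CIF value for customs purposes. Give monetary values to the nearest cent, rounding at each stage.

CIF value: AUD 23048.09

Let C be the CIF value. C = EXW price + pre-shipment costs + freight + 0.9% × C
C − 0.9% × C = 18477.06 + 1604.05 + 116.90 + 699.53 + 1943.12
0.991 × C = 22840.66
C = 22840.66 / 0.991 = 23048.09
Insurance premium = 0.9% × 23048.09 = 207.43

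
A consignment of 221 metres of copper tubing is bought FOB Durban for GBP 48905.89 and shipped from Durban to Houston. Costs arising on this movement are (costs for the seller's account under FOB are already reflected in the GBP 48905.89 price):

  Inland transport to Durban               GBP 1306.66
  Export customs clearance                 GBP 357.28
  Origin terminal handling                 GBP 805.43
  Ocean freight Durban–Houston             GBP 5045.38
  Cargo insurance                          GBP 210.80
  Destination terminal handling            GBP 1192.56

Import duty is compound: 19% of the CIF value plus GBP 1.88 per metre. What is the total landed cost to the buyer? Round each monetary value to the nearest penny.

FOB: the seller bears costs until goods are on board at the origin port; the buyer bears freight, insurance and all costs thereafter.
Already in the invoice (seller's account under FOB): inland to port, export clearance, origin terminal — exclude.
CIF value = FOB price + freight + insurance = 48905.89 + 5045.38 + 210.80 = 54162.07
Ad valorem component: 54162.07 × 19% = 10290.79
Specific component: 221 × 1.88 = 415.48
Import duty = 10290.79 + 415.48 = 10706.27
Buyer bears: freight 5045.38 + insurance 210.80 + destination terminal 1192.56 + duty 10706.27 = 17155.01
Landed cost = invoice 48905.89 + 17155.01 = 66060.90

Total landed cost: GBP 66060.90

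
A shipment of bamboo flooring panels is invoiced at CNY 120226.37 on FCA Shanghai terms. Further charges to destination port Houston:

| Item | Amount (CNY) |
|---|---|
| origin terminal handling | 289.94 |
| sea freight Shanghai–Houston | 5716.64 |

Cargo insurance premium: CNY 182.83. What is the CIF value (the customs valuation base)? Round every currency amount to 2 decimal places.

CIF value: CNY 126415.78

CIF = FCA price + pre-shipment costs + freight + insurance
CIF = 120226.37 + 289.94 + 5716.64 + 182.83 = 126415.78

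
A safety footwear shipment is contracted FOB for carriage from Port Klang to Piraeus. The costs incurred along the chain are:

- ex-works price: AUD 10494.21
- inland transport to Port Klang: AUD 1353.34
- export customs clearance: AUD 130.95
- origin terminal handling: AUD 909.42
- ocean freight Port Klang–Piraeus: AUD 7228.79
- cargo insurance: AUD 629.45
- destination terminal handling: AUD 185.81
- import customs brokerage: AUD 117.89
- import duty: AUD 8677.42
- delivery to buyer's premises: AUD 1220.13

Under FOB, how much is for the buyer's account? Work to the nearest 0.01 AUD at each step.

Buyer's account: AUD 18059.49

FOB: the seller bears costs until goods are on board at the origin port; the buyer bears freight, insurance and all costs thereafter.
Seller's account: goods 10494.21 + inland to port 1353.34 + export clearance 130.95 + origin terminal 909.42 = 12887.92
Buyer's account: freight 7228.79 + insurance 629.45 + destination terminal 185.81 + brokerage 117.89 + duty 8677.42 + delivery 1220.13 = 18059.49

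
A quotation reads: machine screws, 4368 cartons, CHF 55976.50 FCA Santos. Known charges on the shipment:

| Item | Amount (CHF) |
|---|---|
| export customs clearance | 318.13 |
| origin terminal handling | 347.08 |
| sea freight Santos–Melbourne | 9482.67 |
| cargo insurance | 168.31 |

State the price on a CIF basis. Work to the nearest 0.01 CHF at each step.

Not relevant to the conversion: export clearance — on the seller under both FCA and CIF; already in the FCA price and stays in the CIF price.
From FCA to CIF, the seller additionally bears: origin terminal, freight, insurance.
CIF price = 55976.50 + 347.08 + 9482.67 + 168.31 = 65974.56

CIF price: CHF 65974.56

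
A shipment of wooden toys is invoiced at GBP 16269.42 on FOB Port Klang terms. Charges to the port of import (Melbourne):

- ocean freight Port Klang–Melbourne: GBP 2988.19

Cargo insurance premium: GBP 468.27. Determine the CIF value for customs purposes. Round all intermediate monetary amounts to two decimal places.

CIF value: GBP 19725.88

CIF = FOB price + freight + insurance
CIF = 16269.42 + 2988.19 + 468.27 = 19725.88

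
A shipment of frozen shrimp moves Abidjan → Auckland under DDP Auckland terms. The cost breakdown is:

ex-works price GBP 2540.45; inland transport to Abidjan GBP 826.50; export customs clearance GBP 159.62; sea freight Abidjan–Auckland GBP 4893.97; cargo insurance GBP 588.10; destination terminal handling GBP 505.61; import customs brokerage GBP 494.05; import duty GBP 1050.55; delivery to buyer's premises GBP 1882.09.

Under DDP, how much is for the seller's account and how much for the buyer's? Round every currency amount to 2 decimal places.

DDP: the seller bears all costs including import duty.
Seller's account: goods 2540.45 + inland to port 826.50 + export clearance 159.62 + freight 4893.97 + insurance 588.10 + destination terminal 505.61 + brokerage 494.05 + duty 1050.55 + delivery 1882.09 = 12940.94
Buyer's account: 0.00

Seller: GBP 12940.94; buyer: GBP 0.00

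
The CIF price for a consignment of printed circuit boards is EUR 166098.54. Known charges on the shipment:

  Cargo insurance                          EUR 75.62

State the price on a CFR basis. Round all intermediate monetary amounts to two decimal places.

From CIF to CFR, the seller no longer bears: insurance.
CFR price = 166098.54 − 75.62 = 166022.92

CFR price: EUR 166022.92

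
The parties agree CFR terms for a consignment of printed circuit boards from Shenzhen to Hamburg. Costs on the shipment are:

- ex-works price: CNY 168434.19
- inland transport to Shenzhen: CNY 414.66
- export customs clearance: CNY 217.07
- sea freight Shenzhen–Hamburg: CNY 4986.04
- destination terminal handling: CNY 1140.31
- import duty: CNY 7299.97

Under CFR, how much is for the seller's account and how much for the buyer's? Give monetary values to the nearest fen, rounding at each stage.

Seller: CNY 174051.96; buyer: CNY 8440.28

CFR: the seller pays costs through ocean freight to the destination port, but not insurance.
Seller's account: goods 168434.19 + inland to port 414.66 + export clearance 217.07 + freight 4986.04 = 174051.96
Buyer's account: destination terminal 1140.31 + duty 7299.97 = 8440.28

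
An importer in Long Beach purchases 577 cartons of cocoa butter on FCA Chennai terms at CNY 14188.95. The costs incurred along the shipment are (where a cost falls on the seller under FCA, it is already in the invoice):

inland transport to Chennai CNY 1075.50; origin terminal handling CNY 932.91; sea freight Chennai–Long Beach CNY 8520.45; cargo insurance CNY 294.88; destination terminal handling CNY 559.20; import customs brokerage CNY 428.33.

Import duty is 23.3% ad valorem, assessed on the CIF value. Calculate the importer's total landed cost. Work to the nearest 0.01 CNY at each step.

FCA: the seller delivers export-cleared goods to the carrier; the buyer bears costs from that point.
Already in the invoice (seller's account under FCA): inland to port — exclude.
CIF value = FCA price + origin terminal + freight + insurance = 14188.95 + 932.91 + 8520.45 + 294.88 = 23937.19
Import duty = 23937.19 × 23.3% = 5577.37
Buyer bears: origin terminal 932.91 + freight 8520.45 + insurance 294.88 + destination terminal 559.20 + brokerage 428.33 + duty 5577.37 = 16313.14
Landed cost = invoice 14188.95 + 16313.14 = 30502.09

Total landed cost: CNY 30502.09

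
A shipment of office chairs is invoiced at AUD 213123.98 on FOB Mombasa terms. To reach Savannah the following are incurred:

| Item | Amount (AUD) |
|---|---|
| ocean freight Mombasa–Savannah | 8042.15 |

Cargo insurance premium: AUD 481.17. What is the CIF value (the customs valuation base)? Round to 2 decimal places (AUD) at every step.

CIF = FOB price + freight + insurance
CIF = 213123.98 + 8042.15 + 481.17 = 221647.30

CIF value: AUD 221647.30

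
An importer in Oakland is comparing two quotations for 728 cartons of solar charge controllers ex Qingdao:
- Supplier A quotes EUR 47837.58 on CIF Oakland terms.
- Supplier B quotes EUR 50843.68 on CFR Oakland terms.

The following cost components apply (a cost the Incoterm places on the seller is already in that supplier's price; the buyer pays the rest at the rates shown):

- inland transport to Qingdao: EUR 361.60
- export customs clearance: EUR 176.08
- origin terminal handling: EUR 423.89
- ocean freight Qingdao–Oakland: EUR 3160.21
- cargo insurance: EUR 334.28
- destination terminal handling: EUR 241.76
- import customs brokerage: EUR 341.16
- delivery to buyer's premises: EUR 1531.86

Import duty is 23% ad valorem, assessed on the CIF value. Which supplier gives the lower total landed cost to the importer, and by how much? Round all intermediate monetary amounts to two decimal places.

Supplier A (CIF):
The CIF price already equals the CIF value: 47837.58
Import duty = 47837.58 × 23% = 11002.64
Buyer bears (A): 241.76 + 341.16 + 1531.86 = 2114.78
Landed cost (A) = invoice 47837.58 + 2114.78 + duty 11002.64 = 60955.00
Supplier B (CFR):
CIF value = CFR price + insurance = 50843.68 + 334.28 = 51177.96
Import duty = 51177.96 × 23% = 11770.93
Buyer bears (B): 334.28 + 241.76 + 341.16 + 1531.86 = 2449.06
Landed cost (B) = invoice 50843.68 + 2449.06 + duty 11770.93 = 65063.67
Difference = |60955.00 − 65063.67| = 4108.67

Supplier A is cheaper by EUR 4108.67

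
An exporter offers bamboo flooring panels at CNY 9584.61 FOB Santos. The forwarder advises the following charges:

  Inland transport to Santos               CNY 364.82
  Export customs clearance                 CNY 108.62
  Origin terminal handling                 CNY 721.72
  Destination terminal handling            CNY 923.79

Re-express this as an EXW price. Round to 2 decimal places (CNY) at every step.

Not relevant to the conversion: destination terminal — on the buyer under both terms; not part of either seller's price.
From FOB to EXW, the seller no longer bears: inland to port, export clearance, origin terminal.
EXW price = 9584.61 − 364.82 − 108.62 − 721.72 = 8389.45

EXW price: CNY 8389.45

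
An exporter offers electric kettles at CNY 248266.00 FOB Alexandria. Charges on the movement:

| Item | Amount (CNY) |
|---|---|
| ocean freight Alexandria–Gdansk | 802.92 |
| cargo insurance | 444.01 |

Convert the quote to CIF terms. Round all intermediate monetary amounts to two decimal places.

From FOB to CIF, the seller additionally bears: freight, insurance.
CIF price = 248266.00 + 802.92 + 444.01 = 249512.93

CIF price: CNY 249512.93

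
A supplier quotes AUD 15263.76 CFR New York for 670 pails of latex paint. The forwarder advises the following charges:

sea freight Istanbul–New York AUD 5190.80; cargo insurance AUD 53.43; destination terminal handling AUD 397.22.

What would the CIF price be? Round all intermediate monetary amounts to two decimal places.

CIF price: AUD 15317.19

Not relevant to the conversion: freight — on the seller under both CFR and CIF; already in the CFR price and stays in the CIF price. destination terminal — on the buyer under both terms; not part of either seller's price.
From CFR to CIF, the seller additionally bears: insurance.
CIF price = 15263.76 + 53.43 = 15317.19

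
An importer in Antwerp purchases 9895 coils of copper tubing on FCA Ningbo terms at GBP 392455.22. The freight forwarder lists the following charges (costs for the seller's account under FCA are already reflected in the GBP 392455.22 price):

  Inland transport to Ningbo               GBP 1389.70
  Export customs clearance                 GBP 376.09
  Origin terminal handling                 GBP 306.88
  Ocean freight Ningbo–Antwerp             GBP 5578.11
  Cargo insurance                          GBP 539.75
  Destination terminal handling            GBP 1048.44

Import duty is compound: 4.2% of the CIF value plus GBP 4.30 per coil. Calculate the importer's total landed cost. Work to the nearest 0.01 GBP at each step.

Total landed cost: GBP 459229.86

FCA: the seller delivers export-cleared goods to the carrier; the buyer bears costs from that point.
Already in the invoice (seller's account under FCA): inland to port, export clearance — exclude.
CIF value = FCA price + origin terminal + freight + insurance = 392455.22 + 306.88 + 5578.11 + 539.75 = 398879.96
Ad valorem component: 398879.96 × 4.2% = 16752.96
Specific component: 9895 × 4.30 = 42548.50
Import duty = 16752.96 + 42548.50 = 59301.46
Buyer bears: origin terminal 306.88 + freight 5578.11 + insurance 539.75 + destination terminal 1048.44 + duty 59301.46 = 66774.64
Landed cost = invoice 392455.22 + 66774.64 = 459229.86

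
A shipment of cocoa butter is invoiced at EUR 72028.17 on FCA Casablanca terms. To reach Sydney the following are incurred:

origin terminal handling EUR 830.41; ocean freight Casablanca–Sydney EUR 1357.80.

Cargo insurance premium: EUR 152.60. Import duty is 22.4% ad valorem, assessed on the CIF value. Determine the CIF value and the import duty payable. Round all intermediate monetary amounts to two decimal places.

CIF = FCA price + pre-shipment costs + freight + insurance
CIF = 72028.17 + 830.41 + 1357.80 + 152.60 = 74368.98
Import duty = 74368.98 × 22.4% = 16658.65

CIF value: EUR 74368.98; import duty: EUR 16658.65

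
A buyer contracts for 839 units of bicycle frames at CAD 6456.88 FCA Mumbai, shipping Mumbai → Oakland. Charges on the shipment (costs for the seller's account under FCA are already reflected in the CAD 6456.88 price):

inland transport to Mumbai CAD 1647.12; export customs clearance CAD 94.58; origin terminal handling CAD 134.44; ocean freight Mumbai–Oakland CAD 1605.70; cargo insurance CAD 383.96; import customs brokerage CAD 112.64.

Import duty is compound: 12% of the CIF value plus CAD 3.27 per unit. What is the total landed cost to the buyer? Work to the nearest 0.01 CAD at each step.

Total landed cost: CAD 12466.87

FCA: the seller delivers export-cleared goods to the carrier; the buyer bears costs from that point.
Already in the invoice (seller's account under FCA): inland to port, export clearance — exclude.
CIF value = FCA price + origin terminal + freight + insurance = 6456.88 + 134.44 + 1605.70 + 383.96 = 8580.98
Ad valorem component: 8580.98 × 12% = 1029.72
Specific component: 839 × 3.27 = 2743.53
Import duty = 1029.72 + 2743.53 = 3773.25
Buyer bears: origin terminal 134.44 + freight 1605.70 + insurance 383.96 + brokerage 112.64 + duty 3773.25 = 6009.99
Landed cost = invoice 6456.88 + 6009.99 = 12466.87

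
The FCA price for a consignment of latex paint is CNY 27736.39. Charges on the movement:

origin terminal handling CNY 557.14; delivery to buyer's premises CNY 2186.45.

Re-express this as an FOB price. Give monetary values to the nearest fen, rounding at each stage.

Not relevant to the conversion: delivery — on the buyer under both terms; not part of either seller's price.
From FCA to FOB, the seller additionally bears: origin terminal.
FOB price = 27736.39 + 557.14 = 28293.53

FOB price: CNY 28293.53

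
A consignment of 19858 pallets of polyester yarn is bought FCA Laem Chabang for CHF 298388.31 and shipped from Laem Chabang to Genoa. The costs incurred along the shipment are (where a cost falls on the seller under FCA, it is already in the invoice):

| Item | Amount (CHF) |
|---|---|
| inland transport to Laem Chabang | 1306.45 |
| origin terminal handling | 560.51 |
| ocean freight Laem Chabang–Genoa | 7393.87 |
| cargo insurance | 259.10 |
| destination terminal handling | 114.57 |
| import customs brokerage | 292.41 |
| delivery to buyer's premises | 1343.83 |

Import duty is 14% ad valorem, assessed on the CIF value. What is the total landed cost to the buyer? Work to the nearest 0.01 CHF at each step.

Total landed cost: CHF 351276.85

FCA: the seller delivers export-cleared goods to the carrier; the buyer bears costs from that point.
Already in the invoice (seller's account under FCA): inland to port — exclude.
CIF value = FCA price + origin terminal + freight + insurance = 298388.31 + 560.51 + 7393.87 + 259.10 = 306601.79
Import duty = 306601.79 × 14% = 42924.25
Buyer bears: origin terminal 560.51 + freight 7393.87 + insurance 259.10 + destination terminal 114.57 + brokerage 292.41 + delivery 1343.83 + duty 42924.25 = 52888.54
Landed cost = invoice 298388.31 + 52888.54 = 351276.85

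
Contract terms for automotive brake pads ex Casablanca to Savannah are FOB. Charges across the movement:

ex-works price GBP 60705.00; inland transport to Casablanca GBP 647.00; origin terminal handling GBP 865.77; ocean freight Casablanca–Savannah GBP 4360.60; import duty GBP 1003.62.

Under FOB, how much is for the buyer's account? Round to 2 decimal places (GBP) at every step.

FOB: the seller bears costs until goods are on board at the origin port; the buyer bears freight, insurance and all costs thereafter.
Seller's account: goods 60705.00 + inland to port 647.00 + origin terminal 865.77 = 62217.77
Buyer's account: freight 4360.60 + duty 1003.62 = 5364.22

Buyer's account: GBP 5364.22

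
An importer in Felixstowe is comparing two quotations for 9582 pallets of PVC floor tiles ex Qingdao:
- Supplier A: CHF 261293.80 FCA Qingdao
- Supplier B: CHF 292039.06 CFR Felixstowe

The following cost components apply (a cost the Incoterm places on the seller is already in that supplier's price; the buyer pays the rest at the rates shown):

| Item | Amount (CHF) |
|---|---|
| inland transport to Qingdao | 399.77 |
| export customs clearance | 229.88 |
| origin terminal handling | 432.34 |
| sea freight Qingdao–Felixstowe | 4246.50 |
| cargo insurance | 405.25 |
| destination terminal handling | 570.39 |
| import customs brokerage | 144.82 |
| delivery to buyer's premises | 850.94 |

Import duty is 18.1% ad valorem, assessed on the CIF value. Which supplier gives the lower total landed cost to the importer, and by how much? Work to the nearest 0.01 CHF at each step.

Supplier A (FCA):
CIF value = FCA price + origin terminal + freight + insurance = 261293.80 + 432.34 + 4246.50 + 405.25 = 266377.89
Import duty = 266377.89 × 18.1% = 48214.40
Buyer bears (A): 432.34 + 4246.50 + 405.25 + 570.39 + 144.82 + 850.94 = 6650.24
Landed cost (A) = invoice 261293.80 + 6650.24 + duty 48214.40 = 316158.44
Supplier B (CFR):
CIF value = CFR price + insurance = 292039.06 + 405.25 = 292444.31
Import duty = 292444.31 × 18.1% = 52932.42
Buyer bears (B): 405.25 + 570.39 + 144.82 + 850.94 = 1971.40
Landed cost (B) = invoice 292039.06 + 1971.40 + duty 52932.42 = 346942.88
Difference = |316158.44 − 346942.88| = 30784.44

Supplier A is cheaper by CHF 30784.44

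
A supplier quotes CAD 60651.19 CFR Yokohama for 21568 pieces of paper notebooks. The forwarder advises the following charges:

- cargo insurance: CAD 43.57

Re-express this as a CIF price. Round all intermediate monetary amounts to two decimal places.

CIF price: CAD 60694.76

From CFR to CIF, the seller additionally bears: insurance.
CIF price = 60651.19 + 43.57 = 60694.76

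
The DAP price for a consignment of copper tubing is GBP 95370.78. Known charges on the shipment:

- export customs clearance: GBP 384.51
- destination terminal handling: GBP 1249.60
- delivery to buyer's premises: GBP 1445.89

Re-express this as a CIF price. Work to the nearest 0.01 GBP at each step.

CIF price: GBP 92675.29

Not relevant to the conversion: export clearance — on the seller under both DAP and CIF; already in the DAP price and stays in the CIF price.
From DAP to CIF, the seller no longer bears: destination terminal, delivery.
CIF price = 95370.78 − 1249.60 − 1445.89 = 92675.29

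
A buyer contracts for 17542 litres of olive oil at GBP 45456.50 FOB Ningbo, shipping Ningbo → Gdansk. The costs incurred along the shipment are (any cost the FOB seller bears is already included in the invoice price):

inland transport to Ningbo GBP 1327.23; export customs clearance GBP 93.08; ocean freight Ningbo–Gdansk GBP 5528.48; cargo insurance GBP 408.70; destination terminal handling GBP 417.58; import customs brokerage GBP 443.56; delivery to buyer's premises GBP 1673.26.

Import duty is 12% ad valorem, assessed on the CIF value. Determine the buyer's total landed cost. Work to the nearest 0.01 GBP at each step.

Total landed cost: GBP 60095.32

FOB: the seller bears costs until goods are on board at the origin port; the buyer bears freight, insurance and all costs thereafter.
Already in the invoice (seller's account under FOB): inland to port, export clearance — exclude.
CIF value = FOB price + freight + insurance = 45456.50 + 5528.48 + 408.70 = 51393.68
Import duty = 51393.68 × 12% = 6167.24
Buyer bears: freight 5528.48 + insurance 408.70 + destination terminal 417.58 + brokerage 443.56 + delivery 1673.26 + duty 6167.24 = 14638.82
Landed cost = invoice 45456.50 + 14638.82 = 60095.32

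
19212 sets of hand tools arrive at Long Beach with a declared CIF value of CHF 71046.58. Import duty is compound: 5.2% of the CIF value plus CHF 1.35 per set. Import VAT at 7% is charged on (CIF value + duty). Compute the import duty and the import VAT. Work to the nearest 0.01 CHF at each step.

Import duty: CHF 29630.62; import VAT: CHF 7047.40

Ad valorem component: 71046.58 × 5.2% = 3694.42
Specific component: 19212 × 1.35 = 25936.20
Import duty = 3694.42 + 25936.20 = 29630.62
VAT base = CIF + duty = 71046.58 + 29630.62 = 100677.20
Import VAT = 100677.20 × 7% = 7047.40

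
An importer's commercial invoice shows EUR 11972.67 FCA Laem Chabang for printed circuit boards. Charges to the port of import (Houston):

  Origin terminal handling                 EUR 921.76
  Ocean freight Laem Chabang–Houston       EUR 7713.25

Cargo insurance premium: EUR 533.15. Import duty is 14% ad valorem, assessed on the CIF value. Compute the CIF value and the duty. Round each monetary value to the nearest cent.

CIF value: EUR 21140.83; import duty: EUR 2959.72

CIF = FCA price + pre-shipment costs + freight + insurance
CIF = 11972.67 + 921.76 + 7713.25 + 533.15 = 21140.83
Import duty = 21140.83 × 14% = 2959.72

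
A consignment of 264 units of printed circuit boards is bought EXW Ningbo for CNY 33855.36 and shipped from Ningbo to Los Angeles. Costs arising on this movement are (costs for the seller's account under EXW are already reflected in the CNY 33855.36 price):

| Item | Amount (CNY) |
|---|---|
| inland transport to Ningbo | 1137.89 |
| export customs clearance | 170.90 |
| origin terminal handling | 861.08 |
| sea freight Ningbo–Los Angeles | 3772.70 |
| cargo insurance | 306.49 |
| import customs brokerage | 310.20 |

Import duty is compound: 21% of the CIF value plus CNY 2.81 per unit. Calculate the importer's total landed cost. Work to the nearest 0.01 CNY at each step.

EXW: the seller makes goods available at their premises; the buyer bears all onward costs.
CIF value = EXW price + inland to port + export clearance + origin terminal + freight + insurance = 33855.36 + 1137.89 + 170.90 + 861.08 + 3772.70 + 306.49 = 40104.42
Ad valorem component: 40104.42 × 21% = 8421.93
Specific component: 264 × 2.81 = 741.84
Import duty = 8421.93 + 741.84 = 9163.77
Buyer bears: inland to port 1137.89 + export clearance 170.90 + origin terminal 861.08 + freight 3772.70 + insurance 306.49 + brokerage 310.20 + duty 9163.77 = 15723.03
Landed cost = invoice 33855.36 + 15723.03 = 49578.39

Total landed cost: CNY 49578.39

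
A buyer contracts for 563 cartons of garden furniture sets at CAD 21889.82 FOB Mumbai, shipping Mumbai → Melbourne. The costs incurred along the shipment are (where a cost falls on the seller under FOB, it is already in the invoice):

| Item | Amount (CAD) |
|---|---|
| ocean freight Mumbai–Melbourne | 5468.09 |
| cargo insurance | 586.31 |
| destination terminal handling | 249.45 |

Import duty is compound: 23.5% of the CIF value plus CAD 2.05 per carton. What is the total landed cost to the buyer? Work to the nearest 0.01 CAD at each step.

Total landed cost: CAD 35914.71

FOB: the seller bears costs until goods are on board at the origin port; the buyer bears freight, insurance and all costs thereafter.
CIF value = FOB price + freight + insurance = 21889.82 + 5468.09 + 586.31 = 27944.22
Ad valorem component: 27944.22 × 23.5% = 6566.89
Specific component: 563 × 2.05 = 1154.15
Import duty = 6566.89 + 1154.15 = 7721.04
Buyer bears: freight 5468.09 + insurance 586.31 + destination terminal 249.45 + duty 7721.04 = 14024.89
Landed cost = invoice 21889.82 + 14024.89 = 35914.71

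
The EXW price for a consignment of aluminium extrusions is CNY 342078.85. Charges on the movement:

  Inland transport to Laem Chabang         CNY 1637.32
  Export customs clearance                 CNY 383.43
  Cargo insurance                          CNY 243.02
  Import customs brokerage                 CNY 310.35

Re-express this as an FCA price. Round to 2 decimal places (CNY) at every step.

Not relevant to the conversion: brokerage, insurance — on the buyer under both terms; not part of either seller's price.
From EXW to FCA, the seller additionally bears: inland to port, export clearance.
FCA price = 342078.85 + 1637.32 + 383.43 = 344099.60

FCA price: CNY 344099.60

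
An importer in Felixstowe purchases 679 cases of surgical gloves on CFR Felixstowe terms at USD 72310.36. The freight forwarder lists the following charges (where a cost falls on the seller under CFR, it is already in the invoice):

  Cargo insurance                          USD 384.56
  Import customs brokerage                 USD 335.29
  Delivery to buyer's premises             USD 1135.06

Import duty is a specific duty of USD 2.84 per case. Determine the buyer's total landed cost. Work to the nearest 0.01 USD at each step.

Total landed cost: USD 76093.63

CFR: the seller pays costs through ocean freight to the destination port, but not insurance.
CIF value = CFR price + insurance = 72310.36 + 384.56 = 72694.92
Import duty = 679 × 2.84 = 1928.36
Buyer bears: insurance 384.56 + brokerage 335.29 + delivery 1135.06 + duty 1928.36 = 3783.27
Landed cost = invoice 72310.36 + 3783.27 = 76093.63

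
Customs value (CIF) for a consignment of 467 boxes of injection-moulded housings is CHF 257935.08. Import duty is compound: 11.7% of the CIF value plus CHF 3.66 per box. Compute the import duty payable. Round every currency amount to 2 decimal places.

Import duty: CHF 31887.62

Ad valorem component: 257935.08 × 11.7% = 30178.40
Specific component: 467 × 3.66 = 1709.22
Import duty = 30178.40 + 1709.22 = 31887.62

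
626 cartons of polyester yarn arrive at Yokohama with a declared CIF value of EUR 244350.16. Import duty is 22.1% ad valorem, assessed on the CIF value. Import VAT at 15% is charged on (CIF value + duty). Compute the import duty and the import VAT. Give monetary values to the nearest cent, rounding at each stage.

Import duty = 244350.16 × 22.1% = 54001.39
VAT base = CIF + duty = 244350.16 + 54001.39 = 298351.55
Import VAT = 298351.55 × 15% = 44752.73

Import duty: EUR 54001.39; import VAT: EUR 44752.73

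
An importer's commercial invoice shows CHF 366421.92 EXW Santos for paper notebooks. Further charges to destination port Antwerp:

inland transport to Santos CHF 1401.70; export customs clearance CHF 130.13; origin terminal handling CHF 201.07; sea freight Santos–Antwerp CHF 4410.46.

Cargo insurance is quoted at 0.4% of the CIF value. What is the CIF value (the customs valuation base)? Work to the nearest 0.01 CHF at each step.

CIF value: CHF 374061.53

Let C be the CIF value. C = EXW price + pre-shipment costs + freight + 0.4% × C
C − 0.4% × C = 366421.92 + 1401.70 + 130.13 + 201.07 + 4410.46
0.996 × C = 372565.28
C = 372565.28 / 0.996 = 374061.53
Insurance premium = 0.4% × 374061.53 = 1496.25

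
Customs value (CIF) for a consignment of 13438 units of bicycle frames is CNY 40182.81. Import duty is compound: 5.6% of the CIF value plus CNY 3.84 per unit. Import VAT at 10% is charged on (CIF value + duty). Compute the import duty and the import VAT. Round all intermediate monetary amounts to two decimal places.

Ad valorem component: 40182.81 × 5.6% = 2250.24
Specific component: 13438 × 3.84 = 51601.92
Import duty = 2250.24 + 51601.92 = 53852.16
VAT base = CIF + duty = 40182.81 + 53852.16 = 94034.97
Import VAT = 94034.97 × 10% = 9403.50

Import duty: CNY 53852.16; import VAT: CNY 9403.50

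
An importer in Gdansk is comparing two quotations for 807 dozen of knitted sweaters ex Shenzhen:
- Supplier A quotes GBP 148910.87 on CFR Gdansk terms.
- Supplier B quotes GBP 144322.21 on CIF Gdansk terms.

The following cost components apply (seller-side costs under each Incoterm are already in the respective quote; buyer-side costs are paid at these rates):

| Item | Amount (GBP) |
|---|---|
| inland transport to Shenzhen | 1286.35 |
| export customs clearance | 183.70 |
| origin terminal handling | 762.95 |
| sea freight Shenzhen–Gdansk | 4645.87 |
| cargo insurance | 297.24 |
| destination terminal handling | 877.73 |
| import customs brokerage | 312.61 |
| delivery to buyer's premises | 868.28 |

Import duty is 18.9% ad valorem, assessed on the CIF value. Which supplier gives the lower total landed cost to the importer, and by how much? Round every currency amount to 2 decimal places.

Supplier A (CFR):
CIF value = CFR price + insurance = 148910.87 + 297.24 = 149208.11
Import duty = 149208.11 × 18.9% = 28200.33
Buyer bears (A): 297.24 + 877.73 + 312.61 + 868.28 = 2355.86
Landed cost (A) = invoice 148910.87 + 2355.86 + duty 28200.33 = 179467.06
Supplier B (CIF):
The CIF price already equals the CIF value: 144322.21
Import duty = 144322.21 × 18.9% = 27276.90
Buyer bears (B): 877.73 + 312.61 + 868.28 = 2058.62
Landed cost (B) = invoice 144322.21 + 2058.62 + duty 27276.90 = 173657.73
Difference = |179467.06 − 173657.73| = 5809.33

Supplier B is cheaper by GBP 5809.33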